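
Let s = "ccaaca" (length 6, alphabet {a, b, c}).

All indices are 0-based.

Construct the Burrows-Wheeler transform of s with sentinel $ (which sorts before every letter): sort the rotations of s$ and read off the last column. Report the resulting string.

accaac$

rank  rotation last
    0  $ccaaca  a
    1  a$ccaac  c
    2  aaca$cc  c
    3  aca$cca  a
    4  ca$ccaa  a
    5  caaca$c  c
    6  ccaaca$  $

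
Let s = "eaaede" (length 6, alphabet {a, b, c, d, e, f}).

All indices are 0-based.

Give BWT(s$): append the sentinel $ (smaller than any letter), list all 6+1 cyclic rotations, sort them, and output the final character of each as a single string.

rank  rotation last
    0  $eaaede  e
    1  aaede$e  e
    2  aede$ea  a
    3  de$eaae  e
    4  e$eaaed  d
    5  eaaede$  $
    6  ede$eaa  a

eeaed$a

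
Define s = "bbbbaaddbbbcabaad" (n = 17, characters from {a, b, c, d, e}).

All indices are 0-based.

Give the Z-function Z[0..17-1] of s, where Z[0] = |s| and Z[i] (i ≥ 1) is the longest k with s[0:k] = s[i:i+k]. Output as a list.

Z[0]=17
i=1: i≥r, start 0; Z[1]=3 scan→box=[1,4)
i=2: min(r-i=2, Z[1]=3)=2; Z[2]=2
i=3: min(r-i=1, Z[2]=2)=1; Z[3]=1
i=4: i≥r, start 0; Z[4]=0
i=5: i≥r, start 0; Z[5]=0
i=6: i≥r, start 0; Z[6]=0
i=7: i≥r, start 0; Z[7]=0
i=8: i≥r, start 0; Z[8]=3 scan→box=[8,11)
i=9: min(r-i=2, Z[1]=3)=2; Z[9]=2
i=10: min(r-i=1, Z[2]=2)=1; Z[10]=1
i=11: i≥r, start 0; Z[11]=0
i=12: i≥r, start 0; Z[12]=0
i=13: i≥r, start 0; Z[13]=1 scan→box=[13,14)
i=14: i≥r, start 0; Z[14]=0
i=15: i≥r, start 0; Z[15]=0
i=16: i≥r, start 0; Z[16]=0

[17, 3, 2, 1, 0, 0, 0, 0, 3, 2, 1, 0, 0, 1, 0, 0, 0]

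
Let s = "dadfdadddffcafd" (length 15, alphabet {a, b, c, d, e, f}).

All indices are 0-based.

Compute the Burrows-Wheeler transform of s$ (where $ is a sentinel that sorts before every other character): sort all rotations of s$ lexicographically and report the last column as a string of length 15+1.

dddcfff$adadfadd

rank  rotation          last
    0  $dadfdadddffcafd  d
    1  adddffcafd$dadfd  d
    2  adfdadddffcafd$d  d
    3  afd$dadfdadddffc  c
    4  cafd$dadfdadddff  f
    5  d$dadfdadddffcaf  f
    6  dadddffcafd$dadf  f
    7  dadfdadddffcafd$  $
    8  dddffcafd$dadfda  a
    9  ddffcafd$dadfdad  d
   10  dfdadddffcafd$da  a
   11  dffcafd$dadfdadd  d
   12  fcafd$dadfdadddf  f
   13  fd$dadfdadddffca  a
   14  fdadddffcafd$dad  d
   15  ffcafd$dadfdaddd  d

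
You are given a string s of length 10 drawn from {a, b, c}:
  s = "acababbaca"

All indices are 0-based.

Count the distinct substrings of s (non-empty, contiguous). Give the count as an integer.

43

sorted suffixes:
  #0 SA[0]=9  'a'
  #1 SA[1]=2  'ababbaca'
  #2 SA[2]=4  'abbaca'
  #3 SA[3]=7  'aca'
  #4 SA[4]=0  'acababbaca'
  #5 SA[5]=3  'babbaca'
  #6 SA[6]=6  'baca'
  #7 SA[7]=5  'bbaca'
  #8 SA[8]=8  'ca'
  #9 SA[9]=1  'cababbaca'

SA = [9, 2, 4, 7, 0, 3, 6, 5, 8, 1]
i: (SA[i-1],SA[i]) lcp shared
  1: (9,2) 1 'a'
  2: (2,4) 2 'ab'
  3: (4,7) 1 'a'
  4: (7,0) 3 'aca'
  5: (0,3) 0 ''
  6: (3,6) 2 'ba'
  7: (6,5) 1 'b'
  8: (5,8) 0 ''
  9: (8,1) 2 'ca'

n(n+1)/2 = 10·11/2 = 55
Σ LCP = 0 + 1 + 2 + 1 + 3 + 0 + 2 + 1 + 0 + 2 = 12
distinct = 55 − 12 = 43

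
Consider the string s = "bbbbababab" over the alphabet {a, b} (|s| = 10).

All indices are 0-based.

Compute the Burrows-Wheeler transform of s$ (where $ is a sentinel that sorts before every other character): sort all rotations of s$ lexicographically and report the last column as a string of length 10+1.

bbbbaaabbb$

rank  rotation     last
    0  $bbbbababab  b
    1  ab$bbbbabab  b
    2  abab$bbbbab  b
    3  ababab$bbbb  b
    4  b$bbbbababa  a
    5  bab$bbbbaba  a
    6  babab$bbbba  a
    7  bababab$bbb  b
    8  bbababab$bb  b
    9  bbbababab$b  b
   10  bbbbababab$  $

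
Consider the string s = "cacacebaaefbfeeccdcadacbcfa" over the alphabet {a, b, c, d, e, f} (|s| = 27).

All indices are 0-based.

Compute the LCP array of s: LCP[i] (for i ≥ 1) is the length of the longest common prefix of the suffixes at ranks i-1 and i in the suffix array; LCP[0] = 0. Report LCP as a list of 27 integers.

[0, 1, 1, 2, 2, 1, 1, 0, 1, 1, 0, 3, 2, 1, 1, 1, 1, 1, 0, 1, 0, 1, 1, 1, 0, 1, 1]

rank | idx | suffix
   0 |  26 | a
   1 |   7 | aaefbfeeccdcadacbcfa
   2 |   1 | acacebaaefbfeeccdcadacbcfa
   3 |  21 | acbcfa
   4 |   3 | acebaaefbfeeccdcadacbcfa
   5 |  19 | adacbcfa
   6 |   8 | aefbfeeccdcadacbcfa
   7 |   6 | baaefbfeeccdcadacbcfa
   8 |  23 | bcfa
   9 |  11 | bfeeccdcadacbcfa
  10 |   0 | cacacebaaefbfeeccdcadacbcfa
  11 |   2 | cacebaaefbfeeccdcadacbcfa
  12 |  18 | cadacbcfa
  13 |  22 | cbcfa
  14 |  15 | ccdcadacbcfa
  15 |  16 | cdcadacbcfa
  16 |   4 | cebaaefbfeeccdcadacbcfa
  17 |  24 | cfa
  18 |  20 | dacbcfa
  19 |  17 | dcadacbcfa
  20 |   5 | ebaaefbfeeccdcadacbcfa
  21 |  14 | eccdcadacbcfa
  22 |  13 | eeccdcadacbcfa
  23 |   9 | efbfeeccdcadacbcfa
  24 |  25 | fa
  25 |  10 | fbfeeccdcadacbcfa
  26 |  12 | feeccdcadacbcfa

SA = [26, 7, 1, 21, 3, 19, 8, 6, 23, 11, 0, 2, 18, 22, 15, 16, 4, 24, 20, 17, 5, 14, 13, 9, 25, 10, 12]
rank  pair      lcp
   1  s[26:],s[7:]  1  'a'
   2  s[7:],s[1:]  1  'a'
   3  s[1:],s[21:]  2  'ac'
   4  s[21:],s[3:]  2  'ac'
   5  s[3:],s[19:]  1  'a'
   6  s[19:],s[8:]  1  'a'
   7  s[8:],s[6:]  0  ''
   8  s[6:],s[23:]  1  'b'
   9  s[23:],s[11:]  1  'b'
  10  s[11:],s[0:]  0  ''
  11  s[0:],s[2:]  3  'cac'
  12  s[2:],s[18:]  2  'ca'
  13  s[18:],s[22:]  1  'c'
  14  s[22:],s[15:]  1  'c'
  15  s[15:],s[16:]  1  'c'
  16  s[16:],s[4:]  1  'c'
  17  s[4:],s[24:]  1  'c'
  18  s[24:],s[20:]  0  ''
  19  s[20:],s[17:]  1  'd'
  20  s[17:],s[5:]  0  ''
  21  s[5:],s[14:]  1  'e'
  22  s[14:],s[13:]  1  'e'
  23  s[13:],s[9:]  1  'e'
  24  s[9:],s[25:]  0  ''
  25  s[25:],s[10:]  1  'f'
  26  s[10:],s[12:]  1  'f'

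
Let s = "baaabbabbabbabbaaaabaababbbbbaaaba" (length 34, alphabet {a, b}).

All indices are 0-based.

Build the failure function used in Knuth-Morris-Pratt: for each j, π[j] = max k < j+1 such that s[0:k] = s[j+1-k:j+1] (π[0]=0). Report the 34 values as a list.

π[0] = 0
j=1 s[j]='a': π[1]=0 (border '')
j=2 s[j]='a': π[2]=0 (border '')
j=3 s[j]='a': π[3]=0 (border '')
j=4 s[j]='b': π[4]=1 (border 'b')
j=5 s[j]='b': k: 1→0; π[5]=1 (border 'b')
j=6 s[j]='a': π[6]=2 (border 'ba')
j=7 s[j]='b': k: 2→0; π[7]=1 (border 'b')
j=8 s[j]='b': k: 1→0; π[8]=1 (border 'b')
j=9 s[j]='a': π[9]=2 (border 'ba')
j=10 s[j]='b': k: 2→0; π[10]=1 (border 'b')
j=11 s[j]='b': k: 1→0; π[11]=1 (border 'b')
j=12 s[j]='a': π[12]=2 (border 'ba')
j=13 s[j]='b': k: 2→0; π[13]=1 (border 'b')
j=14 s[j]='b': k: 1→0; π[14]=1 (border 'b')
j=15 s[j]='a': π[15]=2 (border 'ba')
j=16 s[j]='a': π[16]=3 (border 'baa')
j=17 s[j]='a': π[17]=4 (border 'baaa')
j=18 s[j]='a': k: 4→0; π[18]=0 (border '')
j=19 s[j]='b': π[19]=1 (border 'b')
j=20 s[j]='a': π[20]=2 (border 'ba')
j=21 s[j]='a': π[21]=3 (border 'baa')
j=22 s[j]='b': k: 3→0; π[22]=1 (border 'b')
j=23 s[j]='a': π[23]=2 (border 'ba')
j=24 s[j]='b': k: 2→0; π[24]=1 (border 'b')
j=25 s[j]='b': k: 1→0; π[25]=1 (border 'b')
j=26 s[j]='b': k: 1→0; π[26]=1 (border 'b')
j=27 s[j]='b': k: 1→0; π[27]=1 (border 'b')
j=28 s[j]='b': k: 1→0; π[28]=1 (border 'b')
j=29 s[j]='a': π[29]=2 (border 'ba')
j=30 s[j]='a': π[30]=3 (border 'baa')
j=31 s[j]='a': π[31]=4 (border 'baaa')
j=32 s[j]='b': π[32]=5 (border 'baaab')
j=33 s[j]='a': k: 5→1; π[33]=2 (border 'ba')

[0, 0, 0, 0, 1, 1, 2, 1, 1, 2, 1, 1, 2, 1, 1, 2, 3, 4, 0, 1, 2, 3, 1, 2, 1, 1, 1, 1, 1, 2, 3, 4, 5, 2]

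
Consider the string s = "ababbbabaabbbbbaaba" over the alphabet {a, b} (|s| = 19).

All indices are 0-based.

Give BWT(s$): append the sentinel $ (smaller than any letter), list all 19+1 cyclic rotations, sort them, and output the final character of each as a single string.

abbbab$baabababbbaba

rank  rotation              last
    0  $ababbbabaabbbbbaaba  a
    1  a$ababbbabaabbbbbaab  b
    2  aaba$ababbbabaabbbbb  b
    3  aabbbbbaaba$ababbbab  b
    4  aba$ababbbabaabbbbba  a
    5  abaabbbbbaaba$ababbb  b
    6  ababbbabaabbbbbaaba$  $
    7  abbbabaabbbbbaaba$ab  b
    8  abbbbbaaba$ababbbaba  a
    9  ba$ababbbabaabbbbbaa  a
   10  baaba$ababbbabaabbbb  b
   11  baabbbbbaaba$ababbba  a
   12  babaabbbbbaaba$ababb  b
   13  babbbabaabbbbbaaba$a  a
   14  bbaaba$ababbbabaabbb  b
   15  bbabaabbbbbaaba$abab  b
   16  bbbaaba$ababbbabaabb  b
   17  bbbabaabbbbbaaba$aba  a
   18  bbbbaaba$ababbbabaab  b
   19  bbbbbaaba$ababbbabaa  a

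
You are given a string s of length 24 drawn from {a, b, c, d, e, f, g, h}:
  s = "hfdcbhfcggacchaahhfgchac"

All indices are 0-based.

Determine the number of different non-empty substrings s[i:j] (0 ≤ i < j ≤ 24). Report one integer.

277

rank | idx | suffix
   0 |  14 | aahhfgchac
   1 |  22 | ac
   2 |  10 | acchaahhfgchac
   3 |  15 | ahhfgchac
   4 |   4 | bhfcggacchaahhfgchac
   5 |  23 | c
   6 |   3 | cbhfcggacchaahhfgchac
   7 |  11 | cchaahhfgchac
   8 |   7 | cggacchaahhfgchac
   9 |  12 | chaahhfgchac
  10 |  20 | chac
  11 |   2 | dcbhfcggacchaahhfgchac
  12 |   6 | fcggacchaahhfgchac
  13 |   1 | fdcbhfcggacchaahhfgchac
  14 |  18 | fgchac
  15 |   9 | gacchaahhfgchac
  16 |  19 | gchac
  17 |   8 | ggacchaahhfgchac
  18 |  13 | haahhfgchac
  19 |  21 | hac
  20 |   5 | hfcggacchaahhfgchac
  21 |   0 | hfdcbhfcggacchaahhfgchac
  22 |  17 | hfgchac
  23 |  16 | hhfgchac

SA = [14, 22, 10, 15, 4, 23, 3, 11, 7, 12, 20, 2, 6, 1, 18, 9, 19, 8, 13, 21, 5, 0, 17, 16]
rank  pair      lcp
   1  s[14:],s[22:]  1  'a'
   2  s[22:],s[10:]  2  'ac'
   3  s[10:],s[15:]  1  'a'
   4  s[15:],s[4:]  0  ''
   5  s[4:],s[23:]  0  ''
   6  s[23:],s[3:]  1  'c'
   7  s[3:],s[11:]  1  'c'
   8  s[11:],s[7:]  1  'c'
   9  s[7:],s[12:]  1  'c'
  10  s[12:],s[20:]  3  'cha'
  11  s[20:],s[2:]  0  ''
  12  s[2:],s[6:]  0  ''
  13  s[6:],s[1:]  1  'f'
  14  s[1:],s[18:]  1  'f'
  15  s[18:],s[9:]  0  ''
  16  s[9:],s[19:]  1  'g'
  17  s[19:],s[8:]  1  'g'
  18  s[8:],s[13:]  0  ''
  19  s[13:],s[21:]  2  'ha'
  20  s[21:],s[5:]  1  'h'
  21  s[5:],s[0:]  2  'hf'
  22  s[0:],s[17:]  2  'hf'
  23  s[17:],s[16:]  1  'h'

n(n+1)/2 = 24·25/2 = 300
Σ LCP = 0 + 1 + 2 + 1 + 0 + 0 + 1 + 1 + 1 + 1 + 3 + 0 + 0 + 1 + 1 + 0 + 1 + 1 + 0 + 2 + 1 + 2 + 2 + 1 = 23
distinct = 300 − 23 = 277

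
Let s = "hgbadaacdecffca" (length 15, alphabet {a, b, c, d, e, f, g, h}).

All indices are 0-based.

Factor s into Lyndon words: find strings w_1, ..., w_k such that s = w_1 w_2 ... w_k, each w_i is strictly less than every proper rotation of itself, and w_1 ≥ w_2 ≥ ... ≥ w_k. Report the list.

emit factor 1: 'h' (i=0, period=1)
emit factor 2: 'g' (i=1, period=1)
emit factor 3: 'b' (i=2, period=1)
emit factor 4: 'ad' (i=3, period=2)
emit factor 5: 'aacdecffc' (i=5, period=9)
emit factor 6: 'a' (i=14, period=1)

["h", "g", "b", "ad", "aacdecffc", "a"]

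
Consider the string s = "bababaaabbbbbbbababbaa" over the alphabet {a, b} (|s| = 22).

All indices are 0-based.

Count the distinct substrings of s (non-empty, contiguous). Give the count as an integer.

194

rank→(start, suffix):
  0 → (21, 'a')
  1 → (20, 'aa')
  2 → (5, 'aaabbbbbbbababbaa')
  3 → (6, 'aabbbbbbbababbaa')
  4 → (3, 'abaaabbbbbbbababbaa')
  5 → (1, 'ababaaabbbbbbbababbaa')
  6 → (15, 'ababbaa')
  7 → (17, 'abbaa')
  8 → (7, 'abbbbbbbababbaa')
  9 → (19, 'baa')
  10 → (4, 'baaabbbbbbbababbaa')
  11 → (2, 'babaaabbbbbbbababbaa')
  12 → (0, 'bababaaabbbbbbbababbaa')
  13 → (14, 'bababbaa')
  14 → (16, 'babbaa')
  15 → (18, 'bbaa')
  16 → (13, 'bbababbaa')
  17 → (12, 'bbbababbaa')
  18 → (11, 'bbbbababbaa')
  19 → (10, 'bbbbbababbaa')
  20 → (9, 'bbbbbbababbaa')
  21 → (8, 'bbbbbbbababbaa')

SA = [21, 20, 5, 6, 3, 1, 15, 17, 7, 19, 4, 2, 0, 14, 16, 18, 13, 12, 11, 10, 9, 8]
i: (SA[i-1],SA[i]) lcp shared
  1: (21,20) 1 'a'
  2: (20,5) 2 'aa'
  3: (5,6) 2 'aa'
  4: (6,3) 1 'a'
  5: (3,1) 3 'aba'
  6: (1,15) 4 'abab'
  7: (15,17) 2 'ab'
  8: (17,7) 3 'abb'
  9: (7,19) 0 ''
  10: (19,4) 3 'baa'
  11: (4,2) 2 'ba'
  12: (2,0) 4 'baba'
  13: (0,14) 5 'babab'
  14: (14,16) 3 'bab'
  15: (16,18) 1 'b'
  16: (18,13) 3 'bba'
  17: (13,12) 2 'bb'
  18: (12,11) 3 'bbb'
  19: (11,10) 4 'bbbb'
  20: (10,9) 5 'bbbbb'
  21: (9,8) 6 'bbbbbb'

n(n+1)/2 = 22·23/2 = 253
Σ LCP = 0 + 1 + 2 + 2 + 1 + 3 + 4 + 2 + 3 + 0 + 3 + 2 + 4 + 5 + 3 + 1 + 3 + 2 + 3 + 4 + 5 + 6 = 59
distinct = 253 − 59 = 194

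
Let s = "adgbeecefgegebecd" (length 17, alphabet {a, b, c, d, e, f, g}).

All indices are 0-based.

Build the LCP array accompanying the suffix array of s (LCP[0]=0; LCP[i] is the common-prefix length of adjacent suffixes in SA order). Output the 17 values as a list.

[0, 0, 2, 0, 1, 0, 1, 0, 1, 2, 1, 1, 1, 0, 0, 1, 2]

rank | idx | suffix
   0 |   0 | adgbeecefgegebecd
   1 |  13 | becd
   2 |   3 | beecefgegebecd
   3 |  15 | cd
   4 |   6 | cefgegebecd
   5 |  16 | d
   6 |   1 | dgbeecefgegebecd
   7 |  12 | ebecd
   8 |  14 | ecd
   9 |   5 | ecefgegebecd
  10 |   4 | eecefgegebecd
  11 |   7 | efgegebecd
  12 |  10 | egebecd
  13 |   8 | fgegebecd
  14 |   2 | gbeecefgegebecd
  15 |  11 | gebecd
  16 |   9 | gegebecd

SA = [0, 13, 3, 15, 6, 16, 1, 12, 14, 5, 4, 7, 10, 8, 2, 11, 9]
[i] adj suffixes → lcp
  [1] 0/13 → 0 ('')
  [2] 13/3 → 2 ('be')
  [3] 3/15 → 0 ('')
  [4] 15/6 → 1 ('c')
  [5] 6/16 → 0 ('')
  [6] 16/1 → 1 ('d')
  [7] 1/12 → 0 ('')
  [8] 12/14 → 1 ('e')
  [9] 14/5 → 2 ('ec')
  [10] 5/4 → 1 ('e')
  [11] 4/7 → 1 ('e')
  [12] 7/10 → 1 ('e')
  [13] 10/8 → 0 ('')
  [14] 8/2 → 0 ('')
  [15] 2/11 → 1 ('g')
  [16] 11/9 → 2 ('ge')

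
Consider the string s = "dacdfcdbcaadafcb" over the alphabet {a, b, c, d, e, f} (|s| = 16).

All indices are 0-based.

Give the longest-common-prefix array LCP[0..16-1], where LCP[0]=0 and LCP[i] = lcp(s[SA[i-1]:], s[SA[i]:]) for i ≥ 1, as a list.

[0, 1, 1, 1, 0, 1, 0, 1, 1, 2, 0, 2, 1, 1, 0, 2]

sorted suffixes:
  #0 SA[0]=9  'aadafcb'
  #1 SA[1]=1  'acdfcdbcaadafcb'
  #2 SA[2]=10  'adafcb'
  #3 SA[3]=12  'afcb'
  #4 SA[4]=15  'b'
  #5 SA[5]=7  'bcaadafcb'
  #6 SA[6]=8  'caadafcb'
  #7 SA[7]=14  'cb'
  #8 SA[8]=5  'cdbcaadafcb'
  #9 SA[9]=2  'cdfcdbcaadafcb'
  #10 SA[10]=0  'dacdfcdbcaadafcb'
  #11 SA[11]=11  'dafcb'
  #12 SA[12]=6  'dbcaadafcb'
  #13 SA[13]=3  'dfcdbcaadafcb'
  #14 SA[14]=13  'fcb'
  #15 SA[15]=4  'fcdbcaadafcb'

SA = [9, 1, 10, 12, 15, 7, 8, 14, 5, 2, 0, 11, 6, 3, 13, 4]
i: (SA[i-1],SA[i]) lcp shared
  1: (9,1) 1 'a'
  2: (1,10) 1 'a'
  3: (10,12) 1 'a'
  4: (12,15) 0 ''
  5: (15,7) 1 'b'
  6: (7,8) 0 ''
  7: (8,14) 1 'c'
  8: (14,5) 1 'c'
  9: (5,2) 2 'cd'
  10: (2,0) 0 ''
  11: (0,11) 2 'da'
  12: (11,6) 1 'd'
  13: (6,3) 1 'd'
  14: (3,13) 0 ''
  15: (13,4) 2 'fc'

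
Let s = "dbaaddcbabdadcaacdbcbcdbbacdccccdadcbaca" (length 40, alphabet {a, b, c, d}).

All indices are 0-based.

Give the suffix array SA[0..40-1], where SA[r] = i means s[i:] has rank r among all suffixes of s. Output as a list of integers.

[39, 14, 2, 8, 37, 15, 25, 11, 33, 3, 1, 7, 36, 24, 23, 18, 20, 9, 38, 13, 6, 35, 19, 28, 29, 30, 31, 21, 16, 26, 10, 32, 0, 22, 17, 12, 5, 34, 27, 4]

sorted suffixes:
  #0 SA[0]=39  'a'
  #1 SA[1]=14  'aacdbcbcdbbacdccccdadcbaca'
  #2 SA[2]=2  'aaddcbabdadcaacdbcbcdbbacdccccdadcbaca'
  #3 SA[3]=8  'abdadcaacdbcbcdbbacdccccdadcbaca'
  #4 SA[4]=37  'aca'
  #5 SA[5]=15  'acdbcbcdbbacdccccdadcbaca'
  #6 SA[6]=25  'acdccccdadcbaca'
  #7 SA[7]=11  'adcaacdbcbcdbbacdccccdadcbaca'
  #8 SA[8]=33  'adcbaca'
  #9 SA[9]=3  'addcbabdadcaacdbcbcdbbacdccccdadcbaca'
  #10 SA[10]=1  'baaddcbabdadcaacdbcbcdbbacdccccdadcbaca'
  #11 SA[11]=7  'babdadcaacdbcbcdbbacdccccdadcbaca'
  #12 SA[12]=36  'baca'
  #13 SA[13]=24  'bacdccccdadcbaca'
  #14 SA[14]=23  'bbacdccccdadcbaca'
  #15 SA[15]=18  'bcbcdbbacdccccdadcbaca'
  #16 SA[16]=20  'bcdbbacdccccdadcbaca'
  #17 SA[17]=9  'bdadcaacdbcbcdbbacdccccdadcbaca'
  #18 SA[18]=38  'ca'
  #19 SA[19]=13  'caacdbcbcdbbacdccccdadcbaca'
  #20 SA[20]=6  'cbabdadcaacdbcbcdbbacdccccdadcbaca'
  #21 SA[21]=35  'cbaca'
  #22 SA[22]=19  'cbcdbbacdccccdadcbaca'
  #23 SA[23]=28  'ccccdadcbaca'
  #24 SA[24]=29  'cccdadcbaca'
  #25 SA[25]=30  'ccdadcbaca'
  #26 SA[26]=31  'cdadcbaca'
  #27 SA[27]=21  'cdbbacdccccdadcbaca'
  #28 SA[28]=16  'cdbcbcdbbacdccccdadcbaca'
  #29 SA[29]=26  'cdccccdadcbaca'
  #30 SA[30]=10  'dadcaacdbcbcdbbacdccccdadcbaca'
  #31 SA[31]=32  'dadcbaca'
  #32 SA[32]=0  'dbaaddcbabdadcaacdbcbcdbbacdccccdadcbaca'
  #33 SA[33]=22  'dbbacdccccdadcbaca'
  #34 SA[34]=17  'dbcbcdbbacdccccdadcbaca'
  #35 SA[35]=12  'dcaacdbcbcdbbacdccccdadcbaca'
  #36 SA[36]=5  'dcbabdadcaacdbcbcdbbacdccccdadcbaca'
  #37 SA[37]=34  'dcbaca'
  #38 SA[38]=27  'dccccdadcbaca'
  #39 SA[39]=4  'ddcbabdadcaacdbcbcdbbacdccccdadcbaca'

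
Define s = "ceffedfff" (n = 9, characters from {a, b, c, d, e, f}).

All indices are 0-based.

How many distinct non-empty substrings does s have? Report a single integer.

38

rank→(start, suffix):
  0 → (0, 'ceffedfff')
  1 → (5, 'dfff')
  2 → (4, 'edfff')
  3 → (1, 'effedfff')
  4 → (8, 'f')
  5 → (3, 'fedfff')
  6 → (7, 'ff')
  7 → (2, 'ffedfff')
  8 → (6, 'fff')

SA = [0, 5, 4, 1, 8, 3, 7, 2, 6]
[i] adj suffixes → lcp
  [1] 0/5 → 0 ('')
  [2] 5/4 → 0 ('')
  [3] 4/1 → 1 ('e')
  [4] 1/8 → 0 ('')
  [5] 8/3 → 1 ('f')
  [6] 3/7 → 1 ('f')
  [7] 7/2 → 2 ('ff')
  [8] 2/6 → 2 ('ff')

n(n+1)/2 = 9·10/2 = 45
Σ LCP = 0 + 0 + 0 + 1 + 0 + 1 + 1 + 2 + 2 = 7
distinct = 45 − 7 = 38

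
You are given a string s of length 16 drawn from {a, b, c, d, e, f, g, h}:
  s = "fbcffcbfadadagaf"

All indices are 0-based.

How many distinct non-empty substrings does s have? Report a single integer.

123

rank→(start, suffix):
  0 → (8, 'adadagaf')
  1 → (10, 'adagaf')
  2 → (14, 'af')
  3 → (12, 'agaf')
  4 → (1, 'bcffcbfadadagaf')
  5 → (6, 'bfadadagaf')
  6 → (5, 'cbfadadagaf')
  7 → (2, 'cffcbfadadagaf')
  8 → (9, 'dadagaf')
  9 → (11, 'dagaf')
  10 → (15, 'f')
  11 → (7, 'fadadagaf')
  12 → (0, 'fbcffcbfadadagaf')
  13 → (4, 'fcbfadadagaf')
  14 → (3, 'ffcbfadadagaf')
  15 → (13, 'gaf')

SA = [8, 10, 14, 12, 1, 6, 5, 2, 9, 11, 15, 7, 0, 4, 3, 13]
i: (SA[i-1],SA[i]) lcp shared
  1: (8,10) 3 'ada'
  2: (10,14) 1 'a'
  3: (14,12) 1 'a'
  4: (12,1) 0 ''
  5: (1,6) 1 'b'
  6: (6,5) 0 ''
  7: (5,2) 1 'c'
  8: (2,9) 0 ''
  9: (9,11) 2 'da'
  10: (11,15) 0 ''
  11: (15,7) 1 'f'
  12: (7,0) 1 'f'
  13: (0,4) 1 'f'
  14: (4,3) 1 'f'
  15: (3,13) 0 ''

n(n+1)/2 = 16·17/2 = 136
Σ LCP = 0 + 3 + 1 + 1 + 0 + 1 + 0 + 1 + 0 + 2 + 0 + 1 + 1 + 1 + 1 + 0 = 13
distinct = 136 − 13 = 123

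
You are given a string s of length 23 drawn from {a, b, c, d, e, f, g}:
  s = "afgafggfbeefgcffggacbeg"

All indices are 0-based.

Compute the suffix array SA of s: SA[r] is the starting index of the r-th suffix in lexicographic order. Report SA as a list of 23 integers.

[18, 0, 3, 8, 20, 19, 13, 9, 10, 21, 7, 14, 1, 11, 15, 4, 22, 17, 2, 12, 6, 16, 5]

sorted suffixes:
  #0 SA[0]=18  'acbeg'
  #1 SA[1]=0  'afgafggfbeefgcffggacbeg'
  #2 SA[2]=3  'afggfbeefgcffggacbeg'
  #3 SA[3]=8  'beefgcffggacbeg'
  #4 SA[4]=20  'beg'
  #5 SA[5]=19  'cbeg'
  #6 SA[6]=13  'cffggacbeg'
  #7 SA[7]=9  'eefgcffggacbeg'
  #8 SA[8]=10  'efgcffggacbeg'
  #9 SA[9]=21  'eg'
  #10 SA[10]=7  'fbeefgcffggacbeg'
  #11 SA[11]=14  'ffggacbeg'
  #12 SA[12]=1  'fgafggfbeefgcffggacbeg'
  #13 SA[13]=11  'fgcffggacbeg'
  #14 SA[14]=15  'fggacbeg'
  #15 SA[15]=4  'fggfbeefgcffggacbeg'
  #16 SA[16]=22  'g'
  #17 SA[17]=17  'gacbeg'
  #18 SA[18]=2  'gafggfbeefgcffggacbeg'
  #19 SA[19]=12  'gcffggacbeg'
  #20 SA[20]=6  'gfbeefgcffggacbeg'
  #21 SA[21]=16  'ggacbeg'
  #22 SA[22]=5  'ggfbeefgcffggacbeg'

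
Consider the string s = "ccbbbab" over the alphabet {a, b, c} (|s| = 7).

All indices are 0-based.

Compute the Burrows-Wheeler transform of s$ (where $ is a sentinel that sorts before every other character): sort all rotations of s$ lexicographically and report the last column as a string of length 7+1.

rank  rotation  last
    0  $ccbbbab  b
    1  ab$ccbbb  b
    2  b$ccbbba  a
    3  bab$ccbb  b
    4  bbab$ccb  b
    5  bbbab$cc  c
    6  cbbbab$c  c
    7  ccbbbab$  $

bbabbcc$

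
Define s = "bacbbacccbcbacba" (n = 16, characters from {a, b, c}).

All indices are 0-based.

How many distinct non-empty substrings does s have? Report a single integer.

rank | idx | suffix
   0 |  15 | a
   1 |  12 | acba
   2 |   1 | acbbacccbcbacba
   3 |   5 | acccbcbacba
   4 |  14 | ba
   5 |  11 | bacba
   6 |   0 | bacbbacccbcbacba
   7 |   4 | bacccbcbacba
   8 |   3 | bbacccbcbacba
   9 |   9 | bcbacba
  10 |  13 | cba
  11 |  10 | cbacba
  12 |   2 | cbbacccbcbacba
  13 |   8 | cbcbacba
  14 |   7 | ccbcbacba
  15 |   6 | cccbcbacba

SA = [15, 12, 1, 5, 14, 11, 0, 4, 3, 9, 13, 10, 2, 8, 7, 6]
rank  pair      lcp
   1  s[15:],s[12:]  1  'a'
   2  s[12:],s[1:]  3  'acb'
   3  s[1:],s[5:]  2  'ac'
   4  s[5:],s[14:]  0  ''
   5  s[14:],s[11:]  2  'ba'
   6  s[11:],s[0:]  4  'bacb'
   7  s[0:],s[4:]  3  'bac'
   8  s[4:],s[3:]  1  'b'
   9  s[3:],s[9:]  1  'b'
  10  s[9:],s[13:]  0  ''
  11  s[13:],s[10:]  3  'cba'
  12  s[10:],s[2:]  2  'cb'
  13  s[2:],s[8:]  2  'cb'
  14  s[8:],s[7:]  1  'c'
  15  s[7:],s[6:]  2  'cc'

n(n+1)/2 = 16·17/2 = 136
Σ LCP = 0 + 1 + 3 + 2 + 0 + 2 + 4 + 3 + 1 + 1 + 0 + 3 + 2 + 2 + 1 + 2 = 27
distinct = 136 − 27 = 109

109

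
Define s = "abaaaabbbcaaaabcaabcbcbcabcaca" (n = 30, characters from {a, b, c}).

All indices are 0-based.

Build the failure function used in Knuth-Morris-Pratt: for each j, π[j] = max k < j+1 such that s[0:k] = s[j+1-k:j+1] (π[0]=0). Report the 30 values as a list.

π[0] = 0
j=1 s[j]='b': π[1]=0 (border '')
j=2 s[j]='a': π[2]=1 (border 'a')
j=3 s[j]='a': k: 1→0; π[3]=1 (border 'a')
j=4 s[j]='a': k: 1→0; π[4]=1 (border 'a')
j=5 s[j]='a': k: 1→0; π[5]=1 (border 'a')
j=6 s[j]='b': π[6]=2 (border 'ab')
j=7 s[j]='b': k: 2→0; π[7]=0 (border '')
j=8 s[j]='b': π[8]=0 (border '')
j=9 s[j]='c': π[9]=0 (border '')
j=10 s[j]='a': π[10]=1 (border 'a')
j=11 s[j]='a': k: 1→0; π[11]=1 (border 'a')
j=12 s[j]='a': k: 1→0; π[12]=1 (border 'a')
j=13 s[j]='a': k: 1→0; π[13]=1 (border 'a')
j=14 s[j]='b': π[14]=2 (border 'ab')
j=15 s[j]='c': k: 2→0; π[15]=0 (border '')
j=16 s[j]='a': π[16]=1 (border 'a')
j=17 s[j]='a': k: 1→0; π[17]=1 (border 'a')
j=18 s[j]='b': π[18]=2 (border 'ab')
j=19 s[j]='c': k: 2→0; π[19]=0 (border '')
j=20 s[j]='b': π[20]=0 (border '')
j=21 s[j]='c': π[21]=0 (border '')
j=22 s[j]='b': π[22]=0 (border '')
j=23 s[j]='c': π[23]=0 (border '')
j=24 s[j]='a': π[24]=1 (border 'a')
j=25 s[j]='b': π[25]=2 (border 'ab')
j=26 s[j]='c': k: 2→0; π[26]=0 (border '')
j=27 s[j]='a': π[27]=1 (border 'a')
j=28 s[j]='c': k: 1→0; π[28]=0 (border '')
j=29 s[j]='a': π[29]=1 (border 'a')

[0, 0, 1, 1, 1, 1, 2, 0, 0, 0, 1, 1, 1, 1, 2, 0, 1, 1, 2, 0, 0, 0, 0, 0, 1, 2, 0, 1, 0, 1]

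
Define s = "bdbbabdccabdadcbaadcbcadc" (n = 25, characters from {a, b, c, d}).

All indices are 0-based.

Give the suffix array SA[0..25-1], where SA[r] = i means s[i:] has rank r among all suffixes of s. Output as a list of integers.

sorted suffixes:
  #0 SA[0]=16  'aadcbcadc'
  #1 SA[1]=9  'abdadcbaadcbcadc'
  #2 SA[2]=4  'abdccabdadcbaadcbcadc'
  #3 SA[3]=22  'adc'
  #4 SA[4]=12  'adcbaadcbcadc'
  #5 SA[5]=17  'adcbcadc'
  #6 SA[6]=15  'baadcbcadc'
  #7 SA[7]=3  'babdccabdadcbaadcbcadc'
  #8 SA[8]=2  'bbabdccabdadcbaadcbcadc'
  #9 SA[9]=20  'bcadc'
  #10 SA[10]=10  'bdadcbaadcbcadc'
  #11 SA[11]=0  'bdbbabdccabdadcbaadcbcadc'
  #12 SA[12]=5  'bdccabdadcbaadcbcadc'
  #13 SA[13]=24  'c'
  #14 SA[14]=8  'cabdadcbaadcbcadc'
  #15 SA[15]=21  'cadc'
  #16 SA[16]=14  'cbaadcbcadc'
  #17 SA[17]=19  'cbcadc'
  #18 SA[18]=7  'ccabdadcbaadcbcadc'
  #19 SA[19]=11  'dadcbaadcbcadc'
  #20 SA[20]=1  'dbbabdccabdadcbaadcbcadc'
  #21 SA[21]=23  'dc'
  #22 SA[22]=13  'dcbaadcbcadc'
  #23 SA[23]=18  'dcbcadc'
  #24 SA[24]=6  'dccabdadcbaadcbcadc'

[16, 9, 4, 22, 12, 17, 15, 3, 2, 20, 10, 0, 5, 24, 8, 21, 14, 19, 7, 11, 1, 23, 13, 18, 6]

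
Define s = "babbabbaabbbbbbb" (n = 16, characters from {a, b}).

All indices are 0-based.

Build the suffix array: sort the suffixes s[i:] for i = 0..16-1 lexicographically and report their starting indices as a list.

[7, 4, 1, 8, 15, 6, 3, 0, 14, 5, 2, 13, 12, 11, 10, 9]

rank | idx | suffix
   0 |   7 | aabbbbbbb
   1 |   4 | abbaabbbbbbb
   2 |   1 | abbabbaabbbbbbb
   3 |   8 | abbbbbbb
   4 |  15 | b
   5 |   6 | baabbbbbbb
   6 |   3 | babbaabbbbbbb
   7 |   0 | babbabbaabbbbbbb
   8 |  14 | bb
   9 |   5 | bbaabbbbbbb
  10 |   2 | bbabbaabbbbbbb
  11 |  13 | bbb
  12 |  12 | bbbb
  13 |  11 | bbbbb
  14 |  10 | bbbbbb
  15 |   9 | bbbbbbb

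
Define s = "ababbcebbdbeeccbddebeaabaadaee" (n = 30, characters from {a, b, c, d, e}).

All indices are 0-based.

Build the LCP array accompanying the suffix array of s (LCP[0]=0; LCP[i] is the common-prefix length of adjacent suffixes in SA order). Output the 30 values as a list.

[0, 2, 1, 3, 2, 1, 1, 0, 2, 1, 2, 1, 1, 2, 1, 2, 0, 1, 1, 0, 1, 1, 1, 0, 1, 1, 2, 1, 1, 2]

rank→(start, suffix):
  0 → (21, 'aabaadaee')
  1 → (24, 'aadaee')
  2 → (22, 'abaadaee')
  3 → (0, 'ababbcebbdbeeccbddebeaabaadaee')
  4 → (2, 'abbcebbdbeeccbddebeaabaadaee')
  5 → (25, 'adaee')
  6 → (27, 'aee')
  7 → (23, 'baadaee')
  8 → (1, 'babbcebbdbeeccbddebeaabaadaee')
  9 → (3, 'bbcebbdbeeccbddebeaabaadaee')
  10 → (7, 'bbdbeeccbddebeaabaadaee')
  11 → (4, 'bcebbdbeeccbddebeaabaadaee')
  12 → (8, 'bdbeeccbddebeaabaadaee')
  13 → (15, 'bddebeaabaadaee')
  14 → (19, 'beaabaadaee')
  15 → (10, 'beeccbddebeaabaadaee')
  16 → (14, 'cbddebeaabaadaee')
  17 → (13, 'ccbddebeaabaadaee')
  18 → (5, 'cebbdbeeccbddebeaabaadaee')
  19 → (26, 'daee')
  20 → (9, 'dbeeccbddebeaabaadaee')
  21 → (16, 'ddebeaabaadaee')
  22 → (17, 'debeaabaadaee')
  23 → (29, 'e')
  24 → (20, 'eaabaadaee')
  25 → (6, 'ebbdbeeccbddebeaabaadaee')
  26 → (18, 'ebeaabaadaee')
  27 → (12, 'eccbddebeaabaadaee')
  28 → (28, 'ee')
  29 → (11, 'eeccbddebeaabaadaee')

SA = [21, 24, 22, 0, 2, 25, 27, 23, 1, 3, 7, 4, 8, 15, 19, 10, 14, 13, 5, 26, 9, 16, 17, 29, 20, 6, 18, 12, 28, 11]
i: (SA[i-1],SA[i]) lcp shared
  1: (21,24) 2 'aa'
  2: (24,22) 1 'a'
  3: (22,0) 3 'aba'
  4: (0,2) 2 'ab'
  5: (2,25) 1 'a'
  6: (25,27) 1 'a'
  7: (27,23) 0 ''
  8: (23,1) 2 'ba'
  9: (1,3) 1 'b'
  10: (3,7) 2 'bb'
  11: (7,4) 1 'b'
  12: (4,8) 1 'b'
  13: (8,15) 2 'bd'
  14: (15,19) 1 'b'
  15: (19,10) 2 'be'
  16: (10,14) 0 ''
  17: (14,13) 1 'c'
  18: (13,5) 1 'c'
  19: (5,26) 0 ''
  20: (26,9) 1 'd'
  21: (9,16) 1 'd'
  22: (16,17) 1 'd'
  23: (17,29) 0 ''
  24: (29,20) 1 'e'
  25: (20,6) 1 'e'
  26: (6,18) 2 'eb'
  27: (18,12) 1 'e'
  28: (12,28) 1 'e'
  29: (28,11) 2 'ee'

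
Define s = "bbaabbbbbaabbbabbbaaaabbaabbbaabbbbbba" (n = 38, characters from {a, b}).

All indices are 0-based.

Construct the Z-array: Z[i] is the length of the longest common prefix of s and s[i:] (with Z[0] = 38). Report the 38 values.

[38, 1, 0, 0, 2, 2, 2, 7, 1, 0, 0, 2, 3, 1, 0, 2, 4, 1, 0, 0, 0, 0, 7, 1, 0, 0, 2, 9, 1, 0, 0, 2, 2, 2, 2, 3, 1, 0]

Z[0]=38
i=1: i≥r, start 0; Z[1]=1 scan→box=[1,2)
i=2: i≥r, start 0; Z[2]=0
i=3: i≥r, start 0; Z[3]=0
i=4: i≥r, start 0; Z[4]=2 scan→box=[4,6)
i=5: min(r-i=1, Z[1]=1)=1; Z[5]=2 scan→box=[5,7)
i=6: min(r-i=1, Z[1]=1)=1; Z[6]=2 scan→box=[6,8)
i=7: min(r-i=1, Z[1]=1)=1; Z[7]=7 scan→box=[7,14)
i=8: min(r-i=6, Z[1]=1)=1; Z[8]=1
i=9: min(r-i=5, Z[2]=0)=0; Z[9]=0
i=10: min(r-i=4, Z[3]=0)=0; Z[10]=0
i=11: min(r-i=3, Z[4]=2)=2; Z[11]=2
i=12: min(r-i=2, Z[5]=2)=2; Z[12]=3 scan→box=[12,15)
i=13: min(r-i=2, Z[1]=1)=1; Z[13]=1
i=14: min(r-i=1, Z[2]=0)=0; Z[14]=0
i=15: i≥r, start 0; Z[15]=2 scan→box=[15,17)
i=16: min(r-i=1, Z[1]=1)=1; Z[16]=4 scan→box=[16,20)
i=17: min(r-i=3, Z[1]=1)=1; Z[17]=1
i=18: min(r-i=2, Z[2]=0)=0; Z[18]=0
i=19: min(r-i=1, Z[3]=0)=0; Z[19]=0
i=20: i≥r, start 0; Z[20]=0
i=21: i≥r, start 0; Z[21]=0
i=22: i≥r, start 0; Z[22]=7 scan→box=[22,29)
i=23: min(r-i=6, Z[1]=1)=1; Z[23]=1
i=24: min(r-i=5, Z[2]=0)=0; Z[24]=0
i=25: min(r-i=4, Z[3]=0)=0; Z[25]=0
i=26: min(r-i=3, Z[4]=2)=2; Z[26]=2
i=27: min(r-i=2, Z[5]=2)=2; Z[27]=9 scan→box=[27,36)
i=28: min(r-i=8, Z[1]=1)=1; Z[28]=1
i=29: min(r-i=7, Z[2]=0)=0; Z[29]=0
i=30: min(r-i=6, Z[3]=0)=0; Z[30]=0
i=31: min(r-i=5, Z[4]=2)=2; Z[31]=2
i=32: min(r-i=4, Z[5]=2)=2; Z[32]=2
i=33: min(r-i=3, Z[6]=2)=2; Z[33]=2
i=34: min(r-i=2, Z[7]=7)=2; Z[34]=2
i=35: min(r-i=1, Z[8]=1)=1; Z[35]=3 scan→box=[35,38)
i=36: min(r-i=2, Z[1]=1)=1; Z[36]=1
i=37: min(r-i=1, Z[2]=0)=0; Z[37]=0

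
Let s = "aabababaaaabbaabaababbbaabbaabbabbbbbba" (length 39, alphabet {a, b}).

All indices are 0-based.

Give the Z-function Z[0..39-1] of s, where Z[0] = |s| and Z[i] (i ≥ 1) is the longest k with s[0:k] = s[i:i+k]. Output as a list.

[39, 1, 0, 1, 0, 1, 0, 2, 2, 3, 1, 0, 0, 4, 1, 0, 5, 1, 0, 1, 0, 0, 0, 3, 1, 0, 0, 3, 1, 0, 0, 1, 0, 0, 0, 0, 0, 0, 1]

Z[0]=39
i=1: fresh scan; Z[1]=1 scan→box=[1,2)
i=2: fresh scan; Z[2]=0
i=3: fresh scan; Z[3]=1 scan→box=[3,4)
i=4: fresh scan; Z[4]=0
i=5: fresh scan; Z[5]=1 scan→box=[5,6)
i=6: fresh scan; Z[6]=0
i=7: fresh scan; Z[7]=2 scan→box=[7,9)
i=8: min(r-i=1, Z[1]=1)=1; Z[8]=2 scan→box=[8,10)
i=9: min(r-i=1, Z[1]=1)=1; Z[9]=3 scan→box=[9,12)
i=10: min(r-i=2, Z[1]=1)=1; Z[10]=1
i=11: min(r-i=1, Z[2]=0)=0; Z[11]=0
i=12: fresh scan; Z[12]=0
i=13: fresh scan; Z[13]=4 scan→box=[13,17)
i=14: min(r-i=3, Z[1]=1)=1; Z[14]=1
i=15: min(r-i=2, Z[2]=0)=0; Z[15]=0
i=16: min(r-i=1, Z[3]=1)=1; Z[16]=5 scan→box=[16,21)
i=17: min(r-i=4, Z[1]=1)=1; Z[17]=1
i=18: min(r-i=3, Z[2]=0)=0; Z[18]=0
i=19: min(r-i=2, Z[3]=1)=1; Z[19]=1
i=20: min(r-i=1, Z[4]=0)=0; Z[20]=0
i=21: fresh scan; Z[21]=0
i=22: fresh scan; Z[22]=0
i=23: fresh scan; Z[23]=3 scan→box=[23,26)
i=24: min(r-i=2, Z[1]=1)=1; Z[24]=1
i=25: min(r-i=1, Z[2]=0)=0; Z[25]=0
i=26: fresh scan; Z[26]=0
i=27: fresh scan; Z[27]=3 scan→box=[27,30)
i=28: min(r-i=2, Z[1]=1)=1; Z[28]=1
i=29: min(r-i=1, Z[2]=0)=0; Z[29]=0
i=30: fresh scan; Z[30]=0
i=31: fresh scan; Z[31]=1 scan→box=[31,32)
i=32: fresh scan; Z[32]=0
i=33: fresh scan; Z[33]=0
i=34: fresh scan; Z[34]=0
i=35: fresh scan; Z[35]=0
i=36: fresh scan; Z[36]=0
i=37: fresh scan; Z[37]=0
i=38: fresh scan; Z[38]=1 scan→box=[38,39)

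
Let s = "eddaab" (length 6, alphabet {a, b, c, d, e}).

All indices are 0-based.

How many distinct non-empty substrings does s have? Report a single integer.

19

rank→(start, suffix):
  0 → (3, 'aab')
  1 → (4, 'ab')
  2 → (5, 'b')
  3 → (2, 'daab')
  4 → (1, 'ddaab')
  5 → (0, 'eddaab')

SA = [3, 4, 5, 2, 1, 0]
rank  pair      lcp
   1  s[3:],s[4:]  1  'a'
   2  s[4:],s[5:]  0  ''
   3  s[5:],s[2:]  0  ''
   4  s[2:],s[1:]  1  'd'
   5  s[1:],s[0:]  0  ''

n(n+1)/2 = 6·7/2 = 21
Σ LCP = 0 + 1 + 0 + 0 + 1 + 0 = 2
distinct = 21 − 2 = 19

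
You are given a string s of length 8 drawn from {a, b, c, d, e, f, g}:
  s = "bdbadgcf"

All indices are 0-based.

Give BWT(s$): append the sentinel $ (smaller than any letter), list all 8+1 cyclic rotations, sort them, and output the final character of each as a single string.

rank  rotation   last
    0  $bdbadgcf  f
    1  adgcf$bdb  b
    2  badgcf$bd  d
    3  bdbadgcf$  $
    4  cf$bdbadg  g
    5  dbadgcf$b  b
    6  dgcf$bdba  a
    7  f$bdbadgc  c
    8  gcf$bdbad  d

fbd$gbacd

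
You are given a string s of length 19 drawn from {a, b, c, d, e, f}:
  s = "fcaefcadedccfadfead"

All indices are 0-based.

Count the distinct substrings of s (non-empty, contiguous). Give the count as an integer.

171

sorted suffixes:
  #0 SA[0]=17  'ad'
  #1 SA[1]=6  'adedccfadfead'
  #2 SA[2]=13  'adfead'
  #3 SA[3]=2  'aefcadedccfadfead'
  #4 SA[4]=5  'cadedccfadfead'
  #5 SA[5]=1  'caefcadedccfadfead'
  #6 SA[6]=10  'ccfadfead'
  #7 SA[7]=11  'cfadfead'
  #8 SA[8]=18  'd'
  #9 SA[9]=9  'dccfadfead'
  #10 SA[10]=7  'dedccfadfead'
  #11 SA[11]=14  'dfead'
  #12 SA[12]=16  'ead'
  #13 SA[13]=8  'edccfadfead'
  #14 SA[14]=3  'efcadedccfadfead'
  #15 SA[15]=12  'fadfead'
  #16 SA[16]=4  'fcadedccfadfead'
  #17 SA[17]=0  'fcaefcadedccfadfead'
  #18 SA[18]=15  'fead'

SA = [17, 6, 13, 2, 5, 1, 10, 11, 18, 9, 7, 14, 16, 8, 3, 12, 4, 0, 15]
[i] adj suffixes → lcp
  [1] 17/6 → 2 ('ad')
  [2] 6/13 → 2 ('ad')
  [3] 13/2 → 1 ('a')
  [4] 2/5 → 0 ('')
  [5] 5/1 → 2 ('ca')
  [6] 1/10 → 1 ('c')
  [7] 10/11 → 1 ('c')
  [8] 11/18 → 0 ('')
  [9] 18/9 → 1 ('d')
  [10] 9/7 → 1 ('d')
  [11] 7/14 → 1 ('d')
  [12] 14/16 → 0 ('')
  [13] 16/8 → 1 ('e')
  [14] 8/3 → 1 ('e')
  [15] 3/12 → 0 ('')
  [16] 12/4 → 1 ('f')
  [17] 4/0 → 3 ('fca')
  [18] 0/15 → 1 ('f')

n(n+1)/2 = 19·20/2 = 190
Σ LCP = 0 + 2 + 2 + 1 + 0 + 2 + 1 + 1 + 0 + 1 + 1 + 1 + 0 + 1 + 1 + 0 + 1 + 3 + 1 = 19
distinct = 190 − 19 = 171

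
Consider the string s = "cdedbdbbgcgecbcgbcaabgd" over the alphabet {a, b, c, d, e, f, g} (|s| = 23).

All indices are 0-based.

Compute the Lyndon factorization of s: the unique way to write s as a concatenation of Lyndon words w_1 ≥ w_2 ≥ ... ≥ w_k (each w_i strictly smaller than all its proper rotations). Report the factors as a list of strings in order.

emit factor 1: 'cded' (i=0, period=4)
emit factor 2: 'bd' (i=4, period=2)
emit factor 3: 'bbgcgecbcgbc' (i=6, period=12)
emit factor 4: 'aabgd' (i=18, period=5)

["cded", "bd", "bbgcgecbcgbc", "aabgd"]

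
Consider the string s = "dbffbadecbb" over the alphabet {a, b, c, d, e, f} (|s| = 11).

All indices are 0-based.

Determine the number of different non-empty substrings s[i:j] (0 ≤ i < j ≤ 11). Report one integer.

61

rank | idx | suffix
   0 |   5 | adecbb
   1 |  10 | b
   2 |   4 | badecbb
   3 |   9 | bb
   4 |   1 | bffbadecbb
   5 |   8 | cbb
   6 |   0 | dbffbadecbb
   7 |   6 | decbb
   8 |   7 | ecbb
   9 |   3 | fbadecbb
  10 |   2 | ffbadecbb

SA = [5, 10, 4, 9, 1, 8, 0, 6, 7, 3, 2]
rank  pair      lcp
   1  s[5:],s[10:]  0  ''
   2  s[10:],s[4:]  1  'b'
   3  s[4:],s[9:]  1  'b'
   4  s[9:],s[1:]  1  'b'
   5  s[1:],s[8:]  0  ''
   6  s[8:],s[0:]  0  ''
   7  s[0:],s[6:]  1  'd'
   8  s[6:],s[7:]  0  ''
   9  s[7:],s[3:]  0  ''
  10  s[3:],s[2:]  1  'f'

n(n+1)/2 = 11·12/2 = 66
Σ LCP = 0 + 0 + 1 + 1 + 1 + 0 + 0 + 1 + 0 + 0 + 1 = 5
distinct = 66 − 5 = 61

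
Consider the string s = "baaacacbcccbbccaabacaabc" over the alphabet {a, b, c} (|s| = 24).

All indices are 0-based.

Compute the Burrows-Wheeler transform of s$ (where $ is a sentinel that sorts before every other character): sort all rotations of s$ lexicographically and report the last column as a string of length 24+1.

cbccaaabac$acabcbcaacabcb

rank  rotation                   last
    0  $baaacacbcccbbccaabacaabc  c
    1  aaacacbcccbbccaabacaabc$b  b
    2  aabacaabc$baaacacbcccbbcc  c
    3  aabc$baaacacbcccbbccaabac  c
    4  aacacbcccbbccaabacaabc$ba  a
    5  abacaabc$baaacacbcccbbcca  a
    6  abc$baaacacbcccbbccaabaca  a
    7  acaabc$baaacacbcccbbccaab  b
    8  acacbcccbbccaabacaabc$baa  a
    9  acbcccbbccaabacaabc$baaac  c
   10  baaacacbcccbbccaabacaabc$  $
   11  bacaabc$baaacacbcccbbccaa  a
   12  bbccaabacaabc$baaacacbccc  c
   13  bc$baaacacbcccbbccaabacaa  a
   14  bccaabacaabc$baaacacbcccb  b
   15  bcccbbccaabacaabc$baaacac  c
   16  c$baaacacbcccbbccaabacaab  b
   17  caabacaabc$baaacacbcccbbc  c
   18  caabc$baaacacbcccbbccaaba  a
   19  cacbcccbbccaabacaabc$baaa  a
   20  cbbccaabacaabc$baaacacbcc  c
   21  cbcccbbccaabacaabc$baaaca  a
   22  ccaabacaabc$baaacacbcccbb  b
   23  ccbbccaabacaabc$baaacacbc  c
   24  cccbbccaabacaabc$baaacacb  b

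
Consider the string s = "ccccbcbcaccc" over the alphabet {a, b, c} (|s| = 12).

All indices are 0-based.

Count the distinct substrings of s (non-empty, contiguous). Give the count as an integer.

60

rank→(start, suffix):
  0 → (8, 'accc')
  1 → (6, 'bcaccc')
  2 → (4, 'bcbcaccc')
  3 → (11, 'c')
  4 → (7, 'caccc')
  5 → (5, 'cbcaccc')
  6 → (3, 'cbcbcaccc')
  7 → (10, 'cc')
  8 → (2, 'ccbcbcaccc')
  9 → (9, 'ccc')
  10 → (1, 'cccbcbcaccc')
  11 → (0, 'ccccbcbcaccc')

SA = [8, 6, 4, 11, 7, 5, 3, 10, 2, 9, 1, 0]
i: (SA[i-1],SA[i]) lcp shared
  1: (8,6) 0 ''
  2: (6,4) 2 'bc'
  3: (4,11) 0 ''
  4: (11,7) 1 'c'
  5: (7,5) 1 'c'
  6: (5,3) 3 'cbc'
  7: (3,10) 1 'c'
  8: (10,2) 2 'cc'
  9: (2,9) 2 'cc'
  10: (9,1) 3 'ccc'
  11: (1,0) 3 'ccc'

n(n+1)/2 = 12·13/2 = 78
Σ LCP = 0 + 0 + 2 + 0 + 1 + 1 + 3 + 1 + 2 + 2 + 3 + 3 = 18
distinct = 78 − 18 = 60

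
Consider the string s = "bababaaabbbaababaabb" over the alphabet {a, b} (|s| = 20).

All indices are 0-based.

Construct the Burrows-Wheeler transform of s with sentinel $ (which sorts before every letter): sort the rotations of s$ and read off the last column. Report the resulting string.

rank  rotation               last
    0  $bababaaabbbaababaabb  b
    1  aaabbbaababaabb$babab  b
    2  aababaabb$bababaaabbb  b
    3  aabb$bababaaabbbaabab  b
    4  aabbbaababaabb$bababa  a
    5  abaaabbbaababaabb$bab  b
    6  abaabb$bababaaabbbaab  b
    7  ababaaabbbaababaabb$b  b
    8  ababaabb$bababaaabbba  a
    9  abb$bababaaabbbaababa  a
   10  abbbaababaabb$bababaa  a
   11  b$bababaaabbbaababaab  b
   12  baaabbbaababaabb$baba  a
   13  baababaabb$bababaaabb  b
   14  baabb$bababaaabbbaaba  a
   15  babaaabbbaababaabb$ba  a
   16  babaabb$bababaaabbbaa  a
   17  bababaaabbbaababaabb$  $
   18  bb$bababaaabbbaababaa  a
   19  bbaababaabb$bababaaab  b
   20  bbbaababaabb$bababaaa  a

bbbbabbbaaababaaa$aba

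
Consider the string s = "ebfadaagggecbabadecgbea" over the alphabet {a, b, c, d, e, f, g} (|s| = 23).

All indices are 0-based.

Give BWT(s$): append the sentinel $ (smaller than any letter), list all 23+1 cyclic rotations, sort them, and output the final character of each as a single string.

aedbfbacageeeaab$gdbcgga

rank  rotation                  last
    0  $ebfadaagggecbabadecgbea  a
    1  a$ebfadaagggecbabadecgbe  e
    2  aagggecbabadecgbea$ebfad  d
    3  abadecgbea$ebfadaagggecb  b
    4  adaagggecbabadecgbea$ebf  f
    5  adecgbea$ebfadaagggecbab  b
    6  agggecbabadecgbea$ebfada  a
    7  babadecgbea$ebfadaagggec  c
    8  badecgbea$ebfadaagggecba  a
    9  bea$ebfadaagggecbabadecg  g
   10  bfadaagggecbabadecgbea$e  e
   11  cbabadecgbea$ebfadaaggge  e
   12  cgbea$ebfadaagggecbabade  e
   13  daagggecbabadecgbea$ebfa  a
   14  decgbea$ebfadaagggecbaba  a
   15  ea$ebfadaagggecbabadecgb  b
   16  ebfadaagggecbabadecgbea$  $
   17  ecbabadecgbea$ebfadaaggg  g
   18  ecgbea$ebfadaagggecbabad  d
   19  fadaagggecbabadecgbea$eb  b
   20  gbea$ebfadaagggecbabadec  c
   21  gecbabadecgbea$ebfadaagg  g
   22  ggecbabadecgbea$ebfadaag  g
   23  gggecbabadecgbea$ebfadaa  a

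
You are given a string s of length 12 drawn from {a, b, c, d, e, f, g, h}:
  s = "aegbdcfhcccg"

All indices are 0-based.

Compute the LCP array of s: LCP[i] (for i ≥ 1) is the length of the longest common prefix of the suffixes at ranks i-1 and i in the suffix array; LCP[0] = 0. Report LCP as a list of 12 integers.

[0, 0, 0, 2, 1, 1, 0, 0, 0, 0, 1, 0]

rank→(start, suffix):
  0 → (0, 'aegbdcfhcccg')
  1 → (3, 'bdcfhcccg')
  2 → (8, 'cccg')
  3 → (9, 'ccg')
  4 → (5, 'cfhcccg')
  5 → (10, 'cg')
  6 → (4, 'dcfhcccg')
  7 → (1, 'egbdcfhcccg')
  8 → (6, 'fhcccg')
  9 → (11, 'g')
  10 → (2, 'gbdcfhcccg')
  11 → (7, 'hcccg')

SA = [0, 3, 8, 9, 5, 10, 4, 1, 6, 11, 2, 7]
rank  pair      lcp
   1  s[0:],s[3:]  0  ''
   2  s[3:],s[8:]  0  ''
   3  s[8:],s[9:]  2  'cc'
   4  s[9:],s[5:]  1  'c'
   5  s[5:],s[10:]  1  'c'
   6  s[10:],s[4:]  0  ''
   7  s[4:],s[1:]  0  ''
   8  s[1:],s[6:]  0  ''
   9  s[6:],s[11:]  0  ''
  10  s[11:],s[2:]  1  'g'
  11  s[2:],s[7:]  0  ''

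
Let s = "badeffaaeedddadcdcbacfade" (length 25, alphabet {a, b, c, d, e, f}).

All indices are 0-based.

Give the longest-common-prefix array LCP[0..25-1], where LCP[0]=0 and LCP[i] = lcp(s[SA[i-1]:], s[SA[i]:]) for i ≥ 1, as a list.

[0, 1, 1, 2, 3, 1, 0, 2, 0, 1, 1, 0, 1, 2, 1, 2, 1, 2, 0, 1, 1, 1, 0, 2, 1]

rank→(start, suffix):
  0 → (6, 'aaeedddadcdcbacfade')
  1 → (19, 'acfade')
  2 → (13, 'adcdcbacfade')
  3 → (22, 'ade')
  4 → (1, 'adeffaaeedddadcdcbacfade')
  5 → (7, 'aeedddadcdcbacfade')
  6 → (18, 'bacfade')
  7 → (0, 'badeffaaeedddadcdcbacfade')
  8 → (17, 'cbacfade')
  9 → (15, 'cdcbacfade')
  10 → (20, 'cfade')
  11 → (12, 'dadcdcbacfade')
  12 → (16, 'dcbacfade')
  13 → (14, 'dcdcbacfade')
  14 → (11, 'ddadcdcbacfade')
  15 → (10, 'dddadcdcbacfade')
  16 → (23, 'de')
  17 → (2, 'deffaaeedddadcdcbacfade')
  18 → (24, 'e')
  19 → (9, 'edddadcdcbacfade')
  20 → (8, 'eedddadcdcbacfade')
  21 → (3, 'effaaeedddadcdcbacfade')
  22 → (5, 'faaeedddadcdcbacfade')
  23 → (21, 'fade')
  24 → (4, 'ffaaeedddadcdcbacfade')

SA = [6, 19, 13, 22, 1, 7, 18, 0, 17, 15, 20, 12, 16, 14, 11, 10, 23, 2, 24, 9, 8, 3, 5, 21, 4]
i: (SA[i-1],SA[i]) lcp shared
  1: (6,19) 1 'a'
  2: (19,13) 1 'a'
  3: (13,22) 2 'ad'
  4: (22,1) 3 'ade'
  5: (1,7) 1 'a'
  6: (7,18) 0 ''
  7: (18,0) 2 'ba'
  8: (0,17) 0 ''
  9: (17,15) 1 'c'
  10: (15,20) 1 'c'
  11: (20,12) 0 ''
  12: (12,16) 1 'd'
  13: (16,14) 2 'dc'
  14: (14,11) 1 'd'
  15: (11,10) 2 'dd'
  16: (10,23) 1 'd'
  17: (23,2) 2 'de'
  18: (2,24) 0 ''
  19: (24,9) 1 'e'
  20: (9,8) 1 'e'
  21: (8,3) 1 'e'
  22: (3,5) 0 ''
  23: (5,21) 2 'fa'
  24: (21,4) 1 'f'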